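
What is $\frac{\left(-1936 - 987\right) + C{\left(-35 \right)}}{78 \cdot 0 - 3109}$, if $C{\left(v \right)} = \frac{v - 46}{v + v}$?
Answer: $\frac{204529}{217630} \approx 0.9398$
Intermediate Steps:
$C{\left(v \right)} = \frac{-46 + v}{2 v}$
$\frac{\left(-1936 - 987\right) + C{\left(-35 \right)}}{78 \cdot 0 - 3109} = \frac{\left(-1936 - 987\right) + \frac{-46 - 35}{2 \left(-35\right)}}{78 \cdot 0 - 3109} = \frac{-2923 + \frac{1}{2} \left(- \frac{1}{35}\right) \left(-81\right)}{0 - 3109} = \frac{-2923 + \frac{81}{70}}{-3109} = \left(- \frac{204529}{70}\right) \left(- \frac{1}{3109}\right) = \frac{204529}{217630}$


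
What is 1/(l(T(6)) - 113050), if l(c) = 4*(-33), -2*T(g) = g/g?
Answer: -1/113182 ≈ -8.8353e-6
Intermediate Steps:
T(g) = -1/2 (T(g) = -g/(2*g) = -1/2*1 = -1/2)
l(c) = -132
1/(l(T(6)) - 113050) = 1/(-132 - 113050) = 1/(-113182) = -1/113182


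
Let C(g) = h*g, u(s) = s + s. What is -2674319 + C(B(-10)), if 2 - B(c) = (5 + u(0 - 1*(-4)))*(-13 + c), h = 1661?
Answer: -2174358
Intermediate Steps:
u(s) = 2*s
B(c) = 171 - 13*c (B(c) = 2 - (5 + 2*(0 - 1*(-4)))*(-13 + c) = 2 - (5 + 2*(0 + 4))*(-13 + c) = 2 - (5 + 2*4)*(-13 + c) = 2 - (5 + 8)*(-13 + c) = 2 - 13*(-13 + c) = 2 - (-169 + 13*c) = 2 + (169 - 13*c) = 171 - 13*c)
C(g) = 1661*g
-2674319 + C(B(-10)) = -2674319 + 1661*(171 - 13*(-10)) = -2674319 + 1661*(171 + 130) = -2674319 + 1661*301 = -2674319 + 499961 = -2174358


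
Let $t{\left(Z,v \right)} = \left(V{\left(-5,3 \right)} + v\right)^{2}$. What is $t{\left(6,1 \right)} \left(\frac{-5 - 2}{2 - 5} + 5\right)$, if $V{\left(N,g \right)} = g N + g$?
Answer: $\frac{2662}{3} \approx 887.33$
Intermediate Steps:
$V{\left(N,g \right)} = g + N g$ ($V{\left(N,g \right)} = N g + g = g + N g$)
$t{\left(Z,v \right)} = \left(-12 + v\right)^{2}$ ($t{\left(Z,v \right)} = \left(3 \left(1 - 5\right) + v\right)^{2} = \left(3 \left(-4\right) + v\right)^{2} = \left(-12 + v\right)^{2}$)
$t{\left(6,1 \right)} \left(\frac{-5 - 2}{2 - 5} + 5\right) = \left(-12 + 1\right)^{2} \left(\frac{-5 - 2}{2 - 5} + 5\right) = \left(-11\right)^{2} \left(- \frac{7}{-3} + 5\right) = 121 \left(\left(-7\right) \left(- \frac{1}{3}\right) + 5\right) = 121 \left(\frac{7}{3} + 5\right) = 121 \cdot \frac{22}{3} = \frac{2662}{3}$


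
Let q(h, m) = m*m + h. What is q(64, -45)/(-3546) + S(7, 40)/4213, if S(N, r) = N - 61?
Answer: -8992441/14939298 ≈ -0.60193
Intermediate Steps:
S(N, r) = -61 + N
q(h, m) = h + m² (q(h, m) = m² + h = h + m²)
q(64, -45)/(-3546) + S(7, 40)/4213 = (64 + (-45)²)/(-3546) + (-61 + 7)/4213 = (64 + 2025)*(-1/3546) - 54*1/4213 = 2089*(-1/3546) - 54/4213 = -2089/3546 - 54/4213 = -8992441/14939298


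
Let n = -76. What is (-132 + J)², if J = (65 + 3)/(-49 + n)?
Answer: 274498624/15625 ≈ 17568.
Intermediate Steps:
J = -68/125 (J = (65 + 3)/(-49 - 76) = 68/(-125) = 68*(-1/125) = -68/125 ≈ -0.54400)
(-132 + J)² = (-132 - 68/125)² = (-16568/125)² = 274498624/15625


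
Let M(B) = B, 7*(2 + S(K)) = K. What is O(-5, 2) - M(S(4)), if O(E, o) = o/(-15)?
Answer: 136/105 ≈ 1.2952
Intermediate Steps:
S(K) = -2 + K/7
O(E, o) = -o/15 (O(E, o) = o*(-1/15) = -o/15)
O(-5, 2) - M(S(4)) = -1/15*2 - (-2 + (⅐)*4) = -2/15 - (-2 + 4/7) = -2/15 - 1*(-10/7) = -2/15 + 10/7 = 136/105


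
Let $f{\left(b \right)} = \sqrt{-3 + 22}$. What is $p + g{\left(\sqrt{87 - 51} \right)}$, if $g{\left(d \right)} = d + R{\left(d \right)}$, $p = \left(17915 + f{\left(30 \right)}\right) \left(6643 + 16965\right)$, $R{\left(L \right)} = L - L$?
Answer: $422937326 + 23608 \sqrt{19} \approx 4.2304 \cdot 10^{8}$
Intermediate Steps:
$R{\left(L \right)} = 0$
$f{\left(b \right)} = \sqrt{19}$
$p = 422937320 + 23608 \sqrt{19}$ ($p = \left(17915 + \sqrt{19}\right) \left(6643 + 16965\right) = \left(17915 + \sqrt{19}\right) 23608 = 422937320 + 23608 \sqrt{19} \approx 4.2304 \cdot 10^{8}$)
$g{\left(d \right)} = d$ ($g{\left(d \right)} = d + 0 = d$)
$p + g{\left(\sqrt{87 - 51} \right)} = \left(422937320 + 23608 \sqrt{19}\right) + \sqrt{87 - 51} = \left(422937320 + 23608 \sqrt{19}\right) + \sqrt{36} = \left(422937320 + 23608 \sqrt{19}\right) + 6 = 422937326 + 23608 \sqrt{19}$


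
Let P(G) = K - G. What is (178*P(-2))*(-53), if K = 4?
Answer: -56604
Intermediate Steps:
P(G) = 4 - G
(178*P(-2))*(-53) = (178*(4 - 1*(-2)))*(-53) = (178*(4 + 2))*(-53) = (178*6)*(-53) = 1068*(-53) = -56604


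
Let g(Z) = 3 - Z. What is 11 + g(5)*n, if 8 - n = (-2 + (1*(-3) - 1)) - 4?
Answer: -25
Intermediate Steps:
n = 18 (n = 8 - ((-2 + (1*(-3) - 1)) - 4) = 8 - ((-2 + (-3 - 1)) - 4) = 8 - ((-2 - 4) - 4) = 8 - (-6 - 4) = 8 - 1*(-10) = 8 + 10 = 18)
11 + g(5)*n = 11 + (3 - 1*5)*18 = 11 + (3 - 5)*18 = 11 - 2*18 = 11 - 36 = -25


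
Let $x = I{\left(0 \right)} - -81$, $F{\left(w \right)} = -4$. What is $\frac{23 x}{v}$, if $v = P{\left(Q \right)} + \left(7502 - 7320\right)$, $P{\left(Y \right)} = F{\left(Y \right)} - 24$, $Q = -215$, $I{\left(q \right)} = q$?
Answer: $\frac{1863}{154} \approx 12.097$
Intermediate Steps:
$P{\left(Y \right)} = -28$ ($P{\left(Y \right)} = -4 - 24 = -28$)
$x = 81$ ($x = 0 - -81 = 0 + 81 = 81$)
$v = 154$ ($v = -28 + \left(7502 - 7320\right) = -28 + 182 = 154$)
$\frac{23 x}{v} = \frac{23 \cdot 81}{154} = 1863 \cdot \frac{1}{154} = \frac{1863}{154}$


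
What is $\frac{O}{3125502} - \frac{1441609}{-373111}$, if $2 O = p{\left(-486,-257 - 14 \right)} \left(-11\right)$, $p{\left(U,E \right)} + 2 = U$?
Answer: $\frac{2253376621321}{583079588361} \approx 3.8646$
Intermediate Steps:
$p{\left(U,E \right)} = -2 + U$
$O = 2684$ ($O = \frac{\left(-2 - 486\right) \left(-11\right)}{2} = \frac{\left(-488\right) \left(-11\right)}{2} = \frac{1}{2} \cdot 5368 = 2684$)
$\frac{O}{3125502} - \frac{1441609}{-373111} = \frac{2684}{3125502} - \frac{1441609}{-373111} = 2684 \cdot \frac{1}{3125502} - - \frac{1441609}{373111} = \frac{1342}{1562751} + \frac{1441609}{373111} = \frac{2253376621321}{583079588361}$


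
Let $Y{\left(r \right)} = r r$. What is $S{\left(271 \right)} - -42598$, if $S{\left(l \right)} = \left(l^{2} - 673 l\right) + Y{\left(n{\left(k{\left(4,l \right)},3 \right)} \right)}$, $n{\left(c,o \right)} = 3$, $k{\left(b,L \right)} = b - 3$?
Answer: $-66335$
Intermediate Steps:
$k{\left(b,L \right)} = -3 + b$ ($k{\left(b,L \right)} = b - 3 = -3 + b$)
$Y{\left(r \right)} = r^{2}$
$S{\left(l \right)} = 9 + l^{2} - 673 l$ ($S{\left(l \right)} = \left(l^{2} - 673 l\right) + 3^{2} = \left(l^{2} - 673 l\right) + 9 = 9 + l^{2} - 673 l$)
$S{\left(271 \right)} - -42598 = \left(9 + 271^{2} - 182383\right) - -42598 = \left(9 + 73441 - 182383\right) + 42598 = -108933 + 42598 = -66335$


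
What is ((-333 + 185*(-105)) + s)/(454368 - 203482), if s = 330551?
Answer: 310793/250886 ≈ 1.2388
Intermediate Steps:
((-333 + 185*(-105)) + s)/(454368 - 203482) = ((-333 + 185*(-105)) + 330551)/(454368 - 203482) = ((-333 - 19425) + 330551)/250886 = (-19758 + 330551)*(1/250886) = 310793*(1/250886) = 310793/250886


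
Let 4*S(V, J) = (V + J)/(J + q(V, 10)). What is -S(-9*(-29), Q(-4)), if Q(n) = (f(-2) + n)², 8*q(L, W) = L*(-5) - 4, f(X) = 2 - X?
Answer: 522/1309 ≈ 0.39878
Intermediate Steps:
q(L, W) = -½ - 5*L/8 (q(L, W) = (L*(-5) - 4)/8 = (-5*L - 4)/8 = (-4 - 5*L)/8 = -½ - 5*L/8)
Q(n) = (4 + n)² (Q(n) = ((2 - 1*(-2)) + n)² = ((2 + 2) + n)² = (4 + n)²)
S(V, J) = (J + V)/(4*(-½ + J - 5*V/8)) (S(V, J) = ((V + J)/(J + (-½ - 5*V/8)))/4 = ((J + V)/(-½ + J - 5*V/8))/4 = (J + V)/(4*(-½ + J - 5*V/8)))
-S(-9*(-29), Q(-4)) = -2*((4 - 4)² - 9*(-29))/(-4 - (-45)*(-29) + 8*(4 - 4)²) = -2*(0² + 261)/(-4 - 5*261 + 8*0²) = -2*(0 + 261)/(-4 - 1305 + 8*0) = -2*261/(-4 - 1305 + 0) = -2*261/(-1309) = -2*(-1)*261/1309 = -1*(-522/1309) = 522/1309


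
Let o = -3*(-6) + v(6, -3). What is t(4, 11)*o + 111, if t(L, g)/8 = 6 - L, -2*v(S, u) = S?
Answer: 351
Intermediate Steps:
v(S, u) = -S/2
t(L, g) = 48 - 8*L (t(L, g) = 8*(6 - L) = 48 - 8*L)
o = 15 (o = -3*(-6) - ½*6 = 18 - 3 = 15)
t(4, 11)*o + 111 = (48 - 8*4)*15 + 111 = (48 - 32)*15 + 111 = 16*15 + 111 = 240 + 111 = 351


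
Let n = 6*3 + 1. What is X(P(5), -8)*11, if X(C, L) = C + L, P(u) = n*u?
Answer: 957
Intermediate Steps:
n = 19 (n = 18 + 1 = 19)
P(u) = 19*u
X(P(5), -8)*11 = (19*5 - 8)*11 = (95 - 8)*11 = 87*11 = 957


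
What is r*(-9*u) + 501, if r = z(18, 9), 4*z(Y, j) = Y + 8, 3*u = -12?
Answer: 735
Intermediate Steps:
u = -4 (u = (⅓)*(-12) = -4)
z(Y, j) = 2 + Y/4 (z(Y, j) = (Y + 8)/4 = (8 + Y)/4 = 2 + Y/4)
r = 13/2 (r = 2 + (¼)*18 = 2 + 9/2 = 13/2 ≈ 6.5000)
r*(-9*u) + 501 = 13*(-9*(-4))/2 + 501 = (13/2)*36 + 501 = 234 + 501 = 735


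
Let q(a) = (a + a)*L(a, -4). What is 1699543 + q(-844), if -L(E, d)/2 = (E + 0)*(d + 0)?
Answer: 13096919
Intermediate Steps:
L(E, d) = -2*E*d (L(E, d) = -2*(E + 0)*(d + 0) = -2*E*d)
q(a) = 16*a² (q(a) = (a + a)*(-2*a*(-4)) = (2*a)*(8*a) = 16*a²)
1699543 + q(-844) = 1699543 + 16*(-844)² = 1699543 + 16*712336 = 1699543 + 11397376 = 13096919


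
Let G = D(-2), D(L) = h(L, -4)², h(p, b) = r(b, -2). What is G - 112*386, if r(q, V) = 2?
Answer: -43228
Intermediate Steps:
h(p, b) = 2
D(L) = 4 (D(L) = 2² = 4)
G = 4
G - 112*386 = 4 - 112*386 = 4 - 43232 = -43228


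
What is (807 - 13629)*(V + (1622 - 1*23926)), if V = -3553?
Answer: 331538454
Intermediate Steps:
(807 - 13629)*(V + (1622 - 1*23926)) = (807 - 13629)*(-3553 + (1622 - 1*23926)) = -12822*(-3553 + (1622 - 23926)) = -12822*(-3553 - 22304) = -12822*(-25857) = 331538454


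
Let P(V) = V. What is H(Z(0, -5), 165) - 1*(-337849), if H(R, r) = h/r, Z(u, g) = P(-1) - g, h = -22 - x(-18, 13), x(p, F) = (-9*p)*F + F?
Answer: 55742944/165 ≈ 3.3784e+5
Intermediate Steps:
x(p, F) = F - 9*F*p (x(p, F) = -9*F*p + F = F - 9*F*p)
h = -2141 (h = -22 - 13*(1 - 9*(-18)) = -22 - 13*(1 + 162) = -22 - 13*163 = -22 - 1*2119 = -22 - 2119 = -2141)
Z(u, g) = -1 - g
H(R, r) = -2141/r
H(Z(0, -5), 165) - 1*(-337849) = -2141/165 - 1*(-337849) = -2141*1/165 + 337849 = -2141/165 + 337849 = 55742944/165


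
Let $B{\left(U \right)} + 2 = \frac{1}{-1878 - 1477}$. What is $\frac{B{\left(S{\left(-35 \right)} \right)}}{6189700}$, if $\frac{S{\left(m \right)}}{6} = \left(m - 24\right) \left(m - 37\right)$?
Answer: $- \frac{6711}{20766443500} \approx -3.2317 \cdot 10^{-7}$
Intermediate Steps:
$S{\left(m \right)} = 6 \left(-37 + m\right) \left(-24 + m\right)$ ($S{\left(m \right)} = 6 \left(m - 24\right) \left(m - 37\right) = 6 \left(-24 + m\right) \left(-37 + m\right) = 6 \left(-37 + m\right) \left(-24 + m\right)$)
$B{\left(U \right)} = - \frac{6711}{3355}$ ($B{\left(U \right)} = -2 + \frac{1}{-1878 - 1477} = -2 + \frac{1}{-3355} = -2 - \frac{1}{3355} = - \frac{6711}{3355}$)
$\frac{B{\left(S{\left(-35 \right)} \right)}}{6189700} = - \frac{6711}{3355 \cdot 6189700} = \left(- \frac{6711}{3355}\right) \frac{1}{6189700} = - \frac{6711}{20766443500}$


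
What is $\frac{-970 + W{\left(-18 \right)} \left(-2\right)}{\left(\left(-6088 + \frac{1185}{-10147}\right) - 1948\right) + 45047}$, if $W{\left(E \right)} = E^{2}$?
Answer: $- \frac{8208923}{187774716} \approx -0.043717$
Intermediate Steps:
$\frac{-970 + W{\left(-18 \right)} \left(-2\right)}{\left(\left(-6088 + \frac{1185}{-10147}\right) - 1948\right) + 45047} = \frac{-970 + \left(-18\right)^{2} \left(-2\right)}{\left(\left(-6088 + \frac{1185}{-10147}\right) - 1948\right) + 45047} = \frac{-970 + 324 \left(-2\right)}{\left(\left(-6088 + 1185 \left(- \frac{1}{10147}\right)\right) - 1948\right) + 45047} = \frac{-970 - 648}{\left(\left(-6088 - \frac{1185}{10147}\right) - 1948\right) + 45047} = - \frac{1618}{\left(- \frac{61776121}{10147} - 1948\right) + 45047} = - \frac{1618}{- \frac{81542477}{10147} + 45047} = - \frac{1618}{\frac{375549432}{10147}} = \left(-1618\right) \frac{10147}{375549432} = - \frac{8208923}{187774716}$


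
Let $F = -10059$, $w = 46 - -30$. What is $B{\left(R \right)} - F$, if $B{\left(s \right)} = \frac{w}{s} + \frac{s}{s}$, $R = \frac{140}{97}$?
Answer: $\frac{353943}{35} \approx 10113.0$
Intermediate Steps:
$w = 76$ ($w = 46 + 30 = 76$)
$R = \frac{140}{97}$ ($R = 140 \cdot \frac{1}{97} = \frac{140}{97} \approx 1.4433$)
$B{\left(s \right)} = 1 + \frac{76}{s}$ ($B{\left(s \right)} = \frac{76}{s} + \frac{s}{s} = \frac{76}{s} + 1 = 1 + \frac{76}{s}$)
$B{\left(R \right)} - F = \frac{76 + \frac{140}{97}}{\frac{140}{97}} - -10059 = \frac{97}{140} \cdot \frac{7512}{97} + 10059 = \frac{1878}{35} + 10059 = \frac{353943}{35}$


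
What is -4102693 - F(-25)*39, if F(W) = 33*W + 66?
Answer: -4073092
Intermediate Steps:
F(W) = 66 + 33*W
-4102693 - F(-25)*39 = -4102693 - (66 + 33*(-25))*39 = -4102693 - (66 - 825)*39 = -4102693 - (-759)*39 = -4102693 - 1*(-29601) = -4102693 + 29601 = -4073092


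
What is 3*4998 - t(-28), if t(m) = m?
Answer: 15022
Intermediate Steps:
3*4998 - t(-28) = 3*4998 - 1*(-28) = 14994 + 28 = 15022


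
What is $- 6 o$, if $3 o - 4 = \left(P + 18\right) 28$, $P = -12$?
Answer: $-344$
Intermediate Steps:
$o = \frac{172}{3}$ ($o = \frac{4}{3} + \frac{\left(-12 + 18\right) 28}{3} = \frac{4}{3} + \frac{6 \cdot 28}{3} = \frac{4}{3} + \frac{1}{3} \cdot 168 = \frac{4}{3} + 56 = \frac{172}{3} \approx 57.333$)
$- 6 o = \left(-6\right) \frac{172}{3} = -344$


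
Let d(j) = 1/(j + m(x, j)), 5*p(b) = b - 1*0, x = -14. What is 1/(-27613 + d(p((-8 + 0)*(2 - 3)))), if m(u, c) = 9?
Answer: -53/1463484 ≈ -3.6215e-5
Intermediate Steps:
p(b) = b/5 (p(b) = (b - 1*0)/5 = (b + 0)/5 = b/5)
d(j) = 1/(9 + j) (d(j) = 1/(j + 9) = 1/(9 + j))
1/(-27613 + d(p((-8 + 0)*(2 - 3)))) = 1/(-27613 + 1/(9 + ((-8 + 0)*(2 - 3))/5)) = 1/(-27613 + 1/(9 + (-8*(-1))/5)) = 1/(-27613 + 1/(9 + (⅕)*8)) = 1/(-27613 + 1/(9 + 8/5)) = 1/(-27613 + 1/(53/5)) = 1/(-27613 + 5/53) = 1/(-1463484/53) = -53/1463484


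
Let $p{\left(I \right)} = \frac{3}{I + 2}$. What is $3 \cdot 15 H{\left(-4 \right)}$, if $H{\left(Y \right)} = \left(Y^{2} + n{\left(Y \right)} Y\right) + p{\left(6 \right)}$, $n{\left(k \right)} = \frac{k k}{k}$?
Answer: $\frac{11655}{8} \approx 1456.9$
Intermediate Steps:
$n{\left(k \right)} = k$ ($n{\left(k \right)} = \frac{k^{2}}{k} = k$)
$p{\left(I \right)} = \frac{3}{2 + I}$
$H{\left(Y \right)} = \frac{3}{8} + 2 Y^{2}$ ($H{\left(Y \right)} = \left(Y^{2} + Y Y\right) + \frac{3}{2 + 6} = \left(Y^{2} + Y^{2}\right) + \frac{3}{8} = 2 Y^{2} + 3 \cdot \frac{1}{8} = 2 Y^{2} + \frac{3}{8} = \frac{3}{8} + 2 Y^{2}$)
$3 \cdot 15 H{\left(-4 \right)} = 3 \cdot 15 \left(\frac{3}{8} + 2 \left(-4\right)^{2}\right) = 45 \left(\frac{3}{8} + 2 \cdot 16\right) = 45 \left(\frac{3}{8} + 32\right) = 45 \cdot \frac{259}{8} = \frac{11655}{8}$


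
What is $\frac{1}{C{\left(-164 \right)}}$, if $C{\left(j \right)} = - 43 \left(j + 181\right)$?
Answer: $- \frac{1}{731} \approx -0.001368$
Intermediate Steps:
$C{\left(j \right)} = -7783 - 43 j$ ($C{\left(j \right)} = - 43 \left(181 + j\right) = -7783 - 43 j$)
$\frac{1}{C{\left(-164 \right)}} = \frac{1}{-7783 - -7052} = \frac{1}{-7783 + 7052} = \frac{1}{-731} = - \frac{1}{731}$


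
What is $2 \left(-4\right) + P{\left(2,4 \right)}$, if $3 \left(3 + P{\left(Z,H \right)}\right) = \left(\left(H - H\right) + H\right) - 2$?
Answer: $- \frac{31}{3} \approx -10.333$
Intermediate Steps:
$P{\left(Z,H \right)} = - \frac{11}{3} + \frac{H}{3}$ ($P{\left(Z,H \right)} = -3 + \frac{\left(\left(H - H\right) + H\right) - 2}{3} = -3 + \frac{\left(0 + H\right) - 2}{3} = -3 + \frac{H - 2}{3} = -3 + \frac{-2 + H}{3} = -3 + \left(- \frac{2}{3} + \frac{H}{3}\right) = - \frac{11}{3} + \frac{H}{3}$)
$2 \left(-4\right) + P{\left(2,4 \right)} = 2 \left(-4\right) + \left(- \frac{11}{3} + \frac{1}{3} \cdot 4\right) = -8 + \left(- \frac{11}{3} + \frac{4}{3}\right) = -8 - \frac{7}{3} = - \frac{31}{3}$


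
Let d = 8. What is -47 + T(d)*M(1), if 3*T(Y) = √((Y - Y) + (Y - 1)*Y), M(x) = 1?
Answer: -47 + 2*√14/3 ≈ -44.506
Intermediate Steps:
T(Y) = √(Y*(-1 + Y))/3 (T(Y) = √((Y - Y) + (Y - 1)*Y)/3 = √(0 + (-1 + Y)*Y)/3 = √(0 + Y*(-1 + Y))/3 = √(Y*(-1 + Y))/3)
-47 + T(d)*M(1) = -47 + (√(8*(-1 + 8))/3)*1 = -47 + (√(8*7)/3)*1 = -47 + (√56/3)*1 = -47 + ((2*√14)/3)*1 = -47 + (2*√14/3)*1 = -47 + 2*√14/3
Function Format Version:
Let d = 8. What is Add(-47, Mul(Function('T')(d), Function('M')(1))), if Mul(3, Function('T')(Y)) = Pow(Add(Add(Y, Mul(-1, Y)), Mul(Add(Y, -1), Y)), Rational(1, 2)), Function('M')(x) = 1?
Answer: Add(-47, Mul(Rational(2, 3), Pow(14, Rational(1, 2)))) ≈ -44.506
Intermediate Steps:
Function('T')(Y) = Mul(Rational(1, 3), Pow(Mul(Y, Add(-1, Y)), Rational(1, 2))) (Function('T')(Y) = Mul(Rational(1, 3), Pow(Add(Add(Y, Mul(-1, Y)), Mul(Add(Y, -1), Y)), Rational(1, 2))) = Mul(Rational(1, 3), Pow(Add(0, Mul(Add(-1, Y), Y)), Rational(1, 2))) = Mul(Rational(1, 3), Pow(Add(0, Mul(Y, Add(-1, Y))), Rational(1, 2))) = Mul(Rational(1, 3), Pow(Mul(Y, Add(-1, Y)), Rational(1, 2))))
Add(-47, Mul(Function('T')(d), Function('M')(1))) = Add(-47, Mul(Mul(Rational(1, 3), Pow(Mul(8, Add(-1, 8)), Rational(1, 2))), 1)) = Add(-47, Mul(Mul(Rational(1, 3), Pow(Mul(8, 7), Rational(1, 2))), 1)) = Add(-47, Mul(Mul(Rational(1, 3), Pow(56, Rational(1, 2))), 1)) = Add(-47, Mul(Mul(Rational(1, 3), Mul(2, Pow(14, Rational(1, 2)))), 1)) = Add(-47, Mul(Mul(Rational(2, 3), Pow(14, Rational(1, 2))), 1)) = Add(-47, Mul(Rational(2, 3), Pow(14, Rational(1, 2))))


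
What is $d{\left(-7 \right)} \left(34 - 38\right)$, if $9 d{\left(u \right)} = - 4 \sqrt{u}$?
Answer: $\frac{16 i \sqrt{7}}{9} \approx 4.7036 i$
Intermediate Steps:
$d{\left(u \right)} = - \frac{4 \sqrt{u}}{9}$ ($d{\left(u \right)} = \frac{\left(-4\right) \sqrt{u}}{9} = - \frac{4 \sqrt{u}}{9}$)
$d{\left(-7 \right)} \left(34 - 38\right) = - \frac{4 \sqrt{-7}}{9} \left(34 - 38\right) = - \frac{4 i \sqrt{7}}{9} \left(-4\right) = \frac{16 i \sqrt{7}}{9}$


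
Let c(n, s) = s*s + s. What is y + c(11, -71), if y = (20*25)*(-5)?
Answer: 2470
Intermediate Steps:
c(n, s) = s + s² (c(n, s) = s² + s = s + s²)
y = -2500 (y = 500*(-5) = -2500)
y + c(11, -71) = -2500 - 71*(1 - 71) = -2500 - 71*(-70) = -2500 + 4970 = 2470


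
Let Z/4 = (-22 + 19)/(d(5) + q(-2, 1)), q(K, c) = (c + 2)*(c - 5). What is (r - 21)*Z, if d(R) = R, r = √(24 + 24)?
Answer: -36 + 48*√3/7 ≈ -24.123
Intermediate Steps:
r = 4*√3 (r = √48 = 4*√3 ≈ 6.9282)
q(K, c) = (-5 + c)*(2 + c) (q(K, c) = (2 + c)*(-5 + c) = (-5 + c)*(2 + c))
Z = 12/7 (Z = 4*((-22 + 19)/(5 + (-10 + 1² - 3*1))) = 4*(-3/(5 + (-10 + 1 - 3))) = 4*(-3/(5 - 12)) = 4*(-3/(-7)) = 4*(-3*(-⅐)) = 4*(3/7) = 12/7 ≈ 1.7143)
(r - 21)*Z = (4*√3 - 21)*(12/7) = (-21 + 4*√3)*(12/7) = -36 + 48*√3/7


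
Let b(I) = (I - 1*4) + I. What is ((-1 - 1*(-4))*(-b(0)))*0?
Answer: 0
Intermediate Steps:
b(I) = -4 + 2*I (b(I) = (I - 4) + I = (-4 + I) + I = -4 + 2*I)
((-1 - 1*(-4))*(-b(0)))*0 = ((-1 - 1*(-4))*(-(-4 + 2*0)))*0 = ((-1 + 4)*(-(-4 + 0)))*0 = (3*(-1*(-4)))*0 = (3*4)*0 = 12*0 = 0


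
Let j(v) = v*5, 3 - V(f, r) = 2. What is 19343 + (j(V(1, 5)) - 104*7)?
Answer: 18620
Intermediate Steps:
V(f, r) = 1 (V(f, r) = 3 - 1*2 = 3 - 2 = 1)
j(v) = 5*v
19343 + (j(V(1, 5)) - 104*7) = 19343 + (5*1 - 104*7) = 19343 + (5 - 728) = 19343 - 723 = 18620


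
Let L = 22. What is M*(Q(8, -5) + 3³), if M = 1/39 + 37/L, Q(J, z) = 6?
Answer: 1465/26 ≈ 56.346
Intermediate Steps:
M = 1465/858 (M = 1/39 + 37/22 = 1465/858 ≈ 1.7075)
M*(Q(8, -5) + 3³) = 1465*(6 + 3³)/858 = 1465*(6 + 27)/858 = (1465/858)*33 = 1465/26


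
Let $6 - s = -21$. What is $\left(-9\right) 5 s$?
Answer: $-1215$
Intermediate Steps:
$s = 27$ ($s = 6 - -21 = 6 + 21 = 27$)
$\left(-9\right) 5 s = \left(-9\right) 5 \cdot 27 = \left(-45\right) 27 = -1215$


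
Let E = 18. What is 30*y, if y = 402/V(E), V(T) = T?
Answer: 670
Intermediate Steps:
y = 67/3 (y = 402/18 = 402*(1/18) = 67/3 ≈ 22.333)
30*y = 30*(67/3) = 670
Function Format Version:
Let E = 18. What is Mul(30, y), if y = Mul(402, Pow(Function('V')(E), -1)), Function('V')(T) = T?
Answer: 670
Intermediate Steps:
y = Rational(67, 3) (y = Mul(402, Pow(18, -1)) = Mul(402, Rational(1, 18)) = Rational(67, 3) ≈ 22.333)
Mul(30, y) = Mul(30, Rational(67, 3)) = 670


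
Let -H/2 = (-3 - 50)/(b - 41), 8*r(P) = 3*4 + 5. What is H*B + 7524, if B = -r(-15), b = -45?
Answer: 2589157/344 ≈ 7526.6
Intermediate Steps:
r(P) = 17/8 (r(P) = (3*4 + 5)/8 = (12 + 5)/8 = (⅛)*17 = 17/8)
H = -53/43 (H = -2*(-3 - 50)/(-45 - 41) = -(-106)/(-86) = -(-106)*(-1)/86 = -2*53/86 = -53/43 ≈ -1.2326)
B = -17/8 (B = -1*17/8 = -17/8 ≈ -2.1250)
H*B + 7524 = -53/43*(-17/8) + 7524 = 901/344 + 7524 = 2589157/344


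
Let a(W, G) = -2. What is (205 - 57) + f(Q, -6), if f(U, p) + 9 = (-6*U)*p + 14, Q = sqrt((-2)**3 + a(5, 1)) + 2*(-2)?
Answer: 9 + 36*I*sqrt(10) ≈ 9.0 + 113.84*I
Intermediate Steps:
Q = -4 + I*sqrt(10) (Q = sqrt((-2)**3 - 2) + 2*(-2) = sqrt(-8 - 2) - 4 = sqrt(-10) - 4 = I*sqrt(10) - 4 = -4 + I*sqrt(10) ≈ -4.0 + 3.1623*I)
f(U, p) = 5 - 6*U*p (f(U, p) = -9 + ((-6*U)*p + 14) = -9 + (-6*U*p + 14) = -9 + (14 - 6*U*p) = 5 - 6*U*p)
(205 - 57) + f(Q, -6) = (205 - 57) + (5 - 6*(-4 + I*sqrt(10))*(-6)) = 148 + (5 + (-144 + 36*I*sqrt(10))) = 148 + (-139 + 36*I*sqrt(10)) = 9 + 36*I*sqrt(10)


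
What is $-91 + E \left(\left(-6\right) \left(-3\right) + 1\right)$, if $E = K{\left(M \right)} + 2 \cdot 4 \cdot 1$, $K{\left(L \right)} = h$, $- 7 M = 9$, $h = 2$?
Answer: $99$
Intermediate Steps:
$M = - \frac{9}{7}$ ($M = \left(- \frac{1}{7}\right) 9 = - \frac{9}{7} \approx -1.2857$)
$K{\left(L \right)} = 2$
$E = 10$ ($E = 2 + 2 \cdot 4 \cdot 1 = 2 + 2 \cdot 4 = 2 + 8 = 10$)
$-91 + E \left(\left(-6\right) \left(-3\right) + 1\right) = -91 + 10 \left(\left(-6\right) \left(-3\right) + 1\right) = -91 + 10 \left(18 + 1\right) = -91 + 10 \cdot 19 = -91 + 190 = 99$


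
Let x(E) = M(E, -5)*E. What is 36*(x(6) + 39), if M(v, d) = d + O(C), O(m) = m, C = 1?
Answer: 540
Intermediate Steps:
M(v, d) = 1 + d (M(v, d) = d + 1 = 1 + d)
x(E) = -4*E (x(E) = (1 - 5)*E = -4*E)
36*(x(6) + 39) = 36*(-4*6 + 39) = 36*(-24 + 39) = 36*15 = 540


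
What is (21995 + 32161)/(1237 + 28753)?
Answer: 27078/14995 ≈ 1.8058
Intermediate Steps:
(21995 + 32161)/(1237 + 28753) = 54156/29990 = 54156*(1/29990) = 27078/14995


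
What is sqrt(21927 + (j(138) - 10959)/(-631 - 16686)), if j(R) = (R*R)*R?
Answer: 27*sqrt(8957633858)/17317 ≈ 147.57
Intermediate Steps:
j(R) = R**3 (j(R) = R**2*R = R**3)
sqrt(21927 + (j(138) - 10959)/(-631 - 16686)) = sqrt(21927 + (138**3 - 10959)/(-631 - 16686)) = sqrt(21927 + (2628072 - 10959)/(-17317)) = sqrt(21927 + 2617113*(-1/17317)) = sqrt(21927 - 2617113/17317) = sqrt(377092746/17317) = 27*sqrt(8957633858)/17317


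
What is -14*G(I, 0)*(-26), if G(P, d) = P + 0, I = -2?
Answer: -728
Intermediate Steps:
G(P, d) = P
-14*G(I, 0)*(-26) = -14*(-2)*(-26) = 28*(-26) = -728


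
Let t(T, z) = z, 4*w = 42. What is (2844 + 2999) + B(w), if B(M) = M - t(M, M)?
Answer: 5843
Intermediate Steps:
w = 21/2 (w = (¼)*42 = 21/2 ≈ 10.500)
B(M) = 0 (B(M) = M - M = 0)
(2844 + 2999) + B(w) = (2844 + 2999) + 0 = 5843 + 0 = 5843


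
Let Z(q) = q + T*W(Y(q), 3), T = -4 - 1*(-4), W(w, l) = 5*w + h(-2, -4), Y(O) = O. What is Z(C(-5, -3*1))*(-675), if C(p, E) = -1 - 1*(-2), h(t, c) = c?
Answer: -675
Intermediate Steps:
W(w, l) = -4 + 5*w (W(w, l) = 5*w - 4 = -4 + 5*w)
T = 0 (T = -4 + 4 = 0)
C(p, E) = 1 (C(p, E) = -1 + 2 = 1)
Z(q) = q (Z(q) = q + 0*(-4 + 5*q) = q + 0 = q)
Z(C(-5, -3*1))*(-675) = 1*(-675) = -675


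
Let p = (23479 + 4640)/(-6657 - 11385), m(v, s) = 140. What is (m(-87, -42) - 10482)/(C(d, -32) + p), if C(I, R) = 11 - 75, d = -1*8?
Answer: 62196788/394269 ≈ 157.75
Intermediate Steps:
d = -8
p = -9373/6014 (p = 28119/(-18042) = 28119*(-1/18042) = -9373/6014 ≈ -1.5585)
C(I, R) = -64
(m(-87, -42) - 10482)/(C(d, -32) + p) = (140 - 10482)/(-64 - 9373/6014) = -10342/(-394269/6014) = -10342*(-6014/394269) = 62196788/394269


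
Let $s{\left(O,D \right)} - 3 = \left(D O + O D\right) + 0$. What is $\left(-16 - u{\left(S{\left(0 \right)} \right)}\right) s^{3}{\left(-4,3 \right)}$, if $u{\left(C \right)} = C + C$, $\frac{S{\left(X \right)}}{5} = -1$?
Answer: $55566$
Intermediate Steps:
$s{\left(O,D \right)} = 3 + 2 D O$ ($s{\left(O,D \right)} = 3 + \left(\left(D O + O D\right) + 0\right) = 3 + \left(\left(D O + D O\right) + 0\right) = 3 + \left(2 D O + 0\right) = 3 + 2 D O$)
$S{\left(X \right)} = -5$ ($S{\left(X \right)} = 5 \left(-1\right) = -5$)
$u{\left(C \right)} = 2 C$
$\left(-16 - u{\left(S{\left(0 \right)} \right)}\right) s^{3}{\left(-4,3 \right)} = \left(-16 - 2 \left(-5\right)\right) \left(3 + 2 \cdot 3 \left(-4\right)\right)^{3} = \left(-16 - -10\right) \left(3 - 24\right)^{3} = \left(-16 + 10\right) \left(-21\right)^{3} = \left(-6\right) \left(-9261\right) = 55566$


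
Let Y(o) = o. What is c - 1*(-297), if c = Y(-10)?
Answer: 287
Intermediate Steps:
c = -10
c - 1*(-297) = -10 - 1*(-297) = -10 + 297 = 287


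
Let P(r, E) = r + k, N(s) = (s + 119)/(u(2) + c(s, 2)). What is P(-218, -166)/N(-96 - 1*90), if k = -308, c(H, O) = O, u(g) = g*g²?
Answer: 5260/67 ≈ 78.507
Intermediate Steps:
u(g) = g³
N(s) = 119/10 + s/10 (N(s) = (s + 119)/(2³ + 2) = (119 + s)/(8 + 2) = (119 + s)/10 = (119 + s)*(⅒) = 119/10 + s/10)
P(r, E) = -308 + r (P(r, E) = r - 308 = -308 + r)
P(-218, -166)/N(-96 - 1*90) = (-308 - 218)/(119/10 + (-96 - 1*90)/10) = -526/(119/10 + (-96 - 90)/10) = -526/(119/10 + (⅒)*(-186)) = -526/(119/10 - 93/5) = -526/(-67/10) = -526*(-10/67) = 5260/67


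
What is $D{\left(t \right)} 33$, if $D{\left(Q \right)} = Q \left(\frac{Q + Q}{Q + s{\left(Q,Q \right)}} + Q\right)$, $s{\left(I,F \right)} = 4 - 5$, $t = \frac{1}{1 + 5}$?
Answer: $- \frac{77}{60} \approx -1.2833$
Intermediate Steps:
$t = \frac{1}{6} \approx 0.16667$
$s{\left(I,F \right)} = -1$ ($s{\left(I,F \right)} = 4 - 5 = -1$)
$D{\left(Q \right)} = Q \left(Q + \frac{2 Q}{-1 + Q}\right)$ ($D{\left(Q \right)} = Q \left(\frac{Q + Q}{Q - 1} + Q\right) = Q \left(\frac{2 Q}{-1 + Q} + Q\right) = Q \left(Q + \frac{2 Q}{-1 + Q}\right)$)
$D{\left(t \right)} 33 = \frac{1 + \frac{1}{6}}{36 \left(-1 + \frac{1}{6}\right)} 33 = \frac{1}{36} \frac{1}{- \frac{5}{6}} \cdot \frac{7}{6} \cdot 33 = \frac{1}{36} \left(- \frac{6}{5}\right) \frac{7}{6} \cdot 33 = \left(- \frac{7}{180}\right) 33 = - \frac{77}{60}$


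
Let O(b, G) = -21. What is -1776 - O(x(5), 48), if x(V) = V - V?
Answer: -1755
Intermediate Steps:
x(V) = 0
-1776 - O(x(5), 48) = -1776 - 1*(-21) = -1776 + 21 = -1755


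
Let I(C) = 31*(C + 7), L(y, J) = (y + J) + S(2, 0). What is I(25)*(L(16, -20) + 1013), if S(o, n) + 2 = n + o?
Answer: 1000928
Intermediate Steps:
S(o, n) = -2 + n + o (S(o, n) = -2 + (n + o) = -2 + n + o)
L(y, J) = J + y (L(y, J) = (y + J) + (-2 + 0 + 2) = (J + y) + 0 = J + y)
I(C) = 217 + 31*C (I(C) = 31*(7 + C) = 217 + 31*C)
I(25)*(L(16, -20) + 1013) = (217 + 31*25)*((-20 + 16) + 1013) = (217 + 775)*(-4 + 1013) = 992*1009 = 1000928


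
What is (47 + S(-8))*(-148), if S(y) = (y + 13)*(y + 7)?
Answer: -6216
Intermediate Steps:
S(y) = (7 + y)*(13 + y) (S(y) = (13 + y)*(7 + y) = (7 + y)*(13 + y))
(47 + S(-8))*(-148) = (47 + (91 + (-8)² + 20*(-8)))*(-148) = (47 + (91 + 64 - 160))*(-148) = (47 - 5)*(-148) = 42*(-148) = -6216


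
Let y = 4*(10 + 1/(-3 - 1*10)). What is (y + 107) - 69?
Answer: 1010/13 ≈ 77.692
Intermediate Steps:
y = 516/13 (y = 4*(10 + 1/(-3 - 10)) = 4*(10 + 1/(-13)) = 4*(10 - 1/13) = 4*(129/13) = 516/13 ≈ 39.692)
(y + 107) - 69 = (516/13 + 107) - 69 = 1907/13 - 69 = 1010/13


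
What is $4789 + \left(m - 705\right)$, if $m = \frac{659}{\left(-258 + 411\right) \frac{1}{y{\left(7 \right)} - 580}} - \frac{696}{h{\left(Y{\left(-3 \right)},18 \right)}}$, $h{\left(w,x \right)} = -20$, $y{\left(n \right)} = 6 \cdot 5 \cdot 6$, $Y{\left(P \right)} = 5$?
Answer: $\frac{1832882}{765} \approx 2395.9$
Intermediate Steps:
$y{\left(n \right)} = 180$ ($y{\left(n \right)} = 30 \cdot 6 = 180$)
$m = - \frac{1291378}{765}$ ($m = \frac{659}{\left(-258 + 411\right) \frac{1}{180 - 580}} - \frac{696}{-20} = \frac{659}{153 \frac{1}{-400}} - - \frac{174}{5} = \frac{659}{153 \left(- \frac{1}{400}\right)} + \frac{174}{5} = \frac{659}{- \frac{153}{400}} + \frac{174}{5} = 659 \left(- \frac{400}{153}\right) + \frac{174}{5} = - \frac{263600}{153} + \frac{174}{5} = - \frac{1291378}{765} \approx -1688.1$)
$4789 + \left(m - 705\right) = 4789 - \frac{1830703}{765} = \frac{1832882}{765}$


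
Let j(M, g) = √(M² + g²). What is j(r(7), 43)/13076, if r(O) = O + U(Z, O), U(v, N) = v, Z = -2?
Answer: √1874/13076 ≈ 0.0033106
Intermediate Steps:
r(O) = -2 + O (r(O) = O - 2 = -2 + O)
j(r(7), 43)/13076 = √((-2 + 7)² + 43²)/13076 = √(5² + 1849)*(1/13076) = √(25 + 1849)*(1/13076) = √1874*(1/13076) = √1874/13076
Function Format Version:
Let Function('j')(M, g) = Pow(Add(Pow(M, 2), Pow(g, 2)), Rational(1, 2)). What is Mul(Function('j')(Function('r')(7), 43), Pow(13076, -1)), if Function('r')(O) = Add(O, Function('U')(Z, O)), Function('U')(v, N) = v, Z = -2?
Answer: Mul(Rational(1, 13076), Pow(1874, Rational(1, 2))) ≈ 0.0033106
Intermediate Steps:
Function('r')(O) = Add(-2, O) (Function('r')(O) = Add(O, -2) = Add(-2, O))
Mul(Function('j')(Function('r')(7), 43), Pow(13076, -1)) = Mul(Pow(Add(Pow(Add(-2, 7), 2), Pow(43, 2)), Rational(1, 2)), Pow(13076, -1)) = Mul(Pow(Add(Pow(5, 2), 1849), Rational(1, 2)), Rational(1, 13076)) = Mul(Pow(Add(25, 1849), Rational(1, 2)), Rational(1, 13076)) = Mul(Pow(1874, Rational(1, 2)), Rational(1, 13076)) = Mul(Rational(1, 13076), Pow(1874, Rational(1, 2)))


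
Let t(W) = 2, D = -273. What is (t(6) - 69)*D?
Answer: 18291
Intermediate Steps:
(t(6) - 69)*D = (2 - 69)*(-273) = -67*(-273) = 18291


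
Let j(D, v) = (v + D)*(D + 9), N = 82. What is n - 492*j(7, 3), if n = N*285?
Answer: -55350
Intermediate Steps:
n = 23370 (n = 82*285 = 23370)
j(D, v) = (9 + D)*(D + v) (j(D, v) = (D + v)*(9 + D) = (9 + D)*(D + v))
n - 492*j(7, 3) = 23370 - 492*(7² + 9*7 + 9*3 + 7*3) = 23370 - 492*(49 + 63 + 27 + 21) = 23370 - 492*160 = 23370 - 78720 = -55350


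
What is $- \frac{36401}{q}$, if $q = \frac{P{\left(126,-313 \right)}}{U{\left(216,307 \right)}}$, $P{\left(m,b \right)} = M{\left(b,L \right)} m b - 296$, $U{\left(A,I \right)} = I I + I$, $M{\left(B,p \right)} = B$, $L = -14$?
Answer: $- \frac{1720966478}{6171899} \approx -278.84$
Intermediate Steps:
$U{\left(A,I \right)} = I + I^{2}$ ($U{\left(A,I \right)} = I^{2} + I = I + I^{2}$)
$P{\left(m,b \right)} = -296 + m b^{2}$ ($P{\left(m,b \right)} = b m b - 296 = m b^{2} - 296 = -296 + m b^{2}$)
$q = \frac{6171899}{47278}$ ($q = \frac{-296 + 126 \left(-313\right)^{2}}{307 \left(1 + 307\right)} = \frac{-296 + 126 \cdot 97969}{307 \cdot 308} = \frac{-296 + 12344094}{94556} = 12343798 \cdot \frac{1}{94556} = \frac{6171899}{47278} \approx 130.54$)
$- \frac{36401}{q} = - \frac{36401}{\frac{6171899}{47278}} = \left(-36401\right) \frac{47278}{6171899} = - \frac{1720966478}{6171899}$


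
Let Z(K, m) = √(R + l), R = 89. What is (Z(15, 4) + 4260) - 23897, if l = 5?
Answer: -19637 + √94 ≈ -19627.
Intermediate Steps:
Z(K, m) = √94 (Z(K, m) = √(89 + 5) = √94)
(Z(15, 4) + 4260) - 23897 = (√94 + 4260) - 23897 = (4260 + √94) - 23897 = -19637 + √94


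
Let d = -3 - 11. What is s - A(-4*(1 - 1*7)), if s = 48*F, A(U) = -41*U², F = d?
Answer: 22944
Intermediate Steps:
d = -14
F = -14
s = -672 (s = 48*(-14) = -672)
s - A(-4*(1 - 1*7)) = -672 - (-41)*(-4*(1 - 1*7))² = -672 - (-41)*(-4*(1 - 7))² = -672 - (-41)*(-4*(-6))² = -672 - (-41)*24² = -672 - (-41)*576 = -672 - 1*(-23616) = -672 + 23616 = 22944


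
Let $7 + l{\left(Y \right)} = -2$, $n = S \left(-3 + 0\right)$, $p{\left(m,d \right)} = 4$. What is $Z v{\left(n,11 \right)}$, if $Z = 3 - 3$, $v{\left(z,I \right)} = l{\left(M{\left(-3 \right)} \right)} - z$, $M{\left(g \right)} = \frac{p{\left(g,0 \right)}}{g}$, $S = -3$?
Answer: $0$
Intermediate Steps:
$n = 9$ ($n = - 3 \left(-3 + 0\right) = \left(-3\right) \left(-3\right) = 9$)
$M{\left(g \right)} = \frac{4}{g}$
$l{\left(Y \right)} = -9$ ($l{\left(Y \right)} = -7 - 2 = -9$)
$v{\left(z,I \right)} = -9 - z$
$Z = 0$ ($Z = 3 - 3 = 0$)
$Z v{\left(n,11 \right)} = 0 \left(-9 - 9\right) = 0 \left(-18\right) = 0$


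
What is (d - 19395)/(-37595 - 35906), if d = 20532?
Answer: -1137/73501 ≈ -0.015469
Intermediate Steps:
(d - 19395)/(-37595 - 35906) = (20532 - 19395)/(-37595 - 35906) = 1137/(-73501) = 1137*(-1/73501) = -1137/73501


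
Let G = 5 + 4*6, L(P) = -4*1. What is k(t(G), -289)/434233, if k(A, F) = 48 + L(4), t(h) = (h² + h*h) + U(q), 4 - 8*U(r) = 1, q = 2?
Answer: 44/434233 ≈ 0.00010133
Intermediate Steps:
L(P) = -4
U(r) = 3/8 (U(r) = ½ - ⅛*1 = ½ - ⅛ = 3/8)
G = 29 (G = 5 + 24 = 29)
t(h) = 3/8 + 2*h² (t(h) = (h² + h*h) + 3/8 = (h² + h²) + 3/8 = 2*h² + 3/8 = 3/8 + 2*h²)
k(A, F) = 44 (k(A, F) = 48 - 4 = 44)
k(t(G), -289)/434233 = 44/434233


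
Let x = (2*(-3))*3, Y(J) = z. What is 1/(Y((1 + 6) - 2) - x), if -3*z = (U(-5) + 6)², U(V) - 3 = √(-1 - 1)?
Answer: -75/1273 + 54*I*√2/1273 ≈ -0.058916 + 0.05999*I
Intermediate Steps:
U(V) = 3 + I*√2 (U(V) = 3 + √(-1 - 1) = 3 + √(-2) = 3 + I*√2)
z = -(9 + I*√2)²/3 (z = -((3 + I*√2) + 6)²/3 = -(9 + I*√2)²/3 ≈ -26.333 - 8.4853*I)
Y(J) = -(9 + I*√2)²/3
x = -18 (x = -6*3 = -18)
1/(Y((1 + 6) - 2) - x) = 1/(-(9 + I*√2)²/3 - 1*(-18)) = 1/(-(9 + I*√2)²/3 + 18) = 1/(18 - (9 + I*√2)²/3)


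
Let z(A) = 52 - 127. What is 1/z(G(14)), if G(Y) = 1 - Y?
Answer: -1/75 ≈ -0.013333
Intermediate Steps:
z(A) = -75
1/z(G(14)) = 1/(-75) = -1/75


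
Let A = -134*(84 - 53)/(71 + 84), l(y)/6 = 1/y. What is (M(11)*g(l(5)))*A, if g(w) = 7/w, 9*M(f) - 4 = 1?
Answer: -2345/27 ≈ -86.852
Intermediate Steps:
M(f) = 5/9 (M(f) = 4/9 + (⅑)*1 = 4/9 + ⅑ = 5/9)
l(y) = 6/y
A = -134/5 (A = -134/(155/31) = -134/(155*(1/31)) = -134/5 ≈ -26.800)
(M(11)*g(l(5)))*A = (5*(7/((6/5)))/9)*(-134/5) = (5*(7/((6*(⅕))))/9)*(-134/5) = (5*(7/(6/5))/9)*(-134/5) = (5*(7*(⅚))/9)*(-134/5) = ((5/9)*(35/6))*(-134/5) = (175/54)*(-134/5) = -2345/27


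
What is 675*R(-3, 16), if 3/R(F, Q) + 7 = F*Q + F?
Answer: -2025/58 ≈ -34.914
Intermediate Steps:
R(F, Q) = 3/(-7 + F + F*Q) (R(F, Q) = 3/(-7 + (F*Q + F)) = 3/(-7 + (F + F*Q)) = 3/(-7 + F + F*Q))
675*R(-3, 16) = 675*(3/(-7 - 3 - 3*16)) = 675*(3/(-7 - 3 - 48)) = 675*(3/(-58)) = 675*(3*(-1/58)) = 675*(-3/58) = -2025/58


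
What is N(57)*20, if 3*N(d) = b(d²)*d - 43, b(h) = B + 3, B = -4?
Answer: -2000/3 ≈ -666.67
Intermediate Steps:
b(h) = -1 (b(h) = -4 + 3 = -1)
N(d) = -43/3 - d/3 (N(d) = (-d - 43)/3 = (-43 - d)/3 = -43/3 - d/3)
N(57)*20 = (-43/3 - ⅓*57)*20 = (-43/3 - 19)*20 = -100/3*20 = -2000/3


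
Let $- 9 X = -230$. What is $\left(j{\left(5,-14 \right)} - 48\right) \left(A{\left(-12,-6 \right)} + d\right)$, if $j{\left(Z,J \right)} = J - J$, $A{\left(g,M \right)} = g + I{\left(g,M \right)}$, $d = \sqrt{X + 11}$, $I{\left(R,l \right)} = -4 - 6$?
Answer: $1056 - 16 \sqrt{329} \approx 765.79$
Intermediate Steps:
$X = \frac{230}{9}$ ($X = \left(- \frac{1}{9}\right) \left(-230\right) = \frac{230}{9} \approx 25.556$)
$I{\left(R,l \right)} = -10$ ($I{\left(R,l \right)} = -4 - 6 = -10$)
$d = \frac{\sqrt{329}}{3}$ ($d = \sqrt{\frac{230}{9} + 11} = \sqrt{\frac{329}{9}} = \frac{\sqrt{329}}{3} \approx 6.0461$)
$A{\left(g,M \right)} = -10 + g$ ($A{\left(g,M \right)} = g - 10 = -10 + g$)
$j{\left(Z,J \right)} = 0$
$\left(j{\left(5,-14 \right)} - 48\right) \left(A{\left(-12,-6 \right)} + d\right) = \left(0 - 48\right) \left(\left(-10 - 12\right) + \frac{\sqrt{329}}{3}\right) = - 48 \left(-22 + \frac{\sqrt{329}}{3}\right) = 1056 - 16 \sqrt{329}$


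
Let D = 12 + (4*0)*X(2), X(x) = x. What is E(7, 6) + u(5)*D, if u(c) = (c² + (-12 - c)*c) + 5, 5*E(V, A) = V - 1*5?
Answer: -3298/5 ≈ -659.60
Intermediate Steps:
E(V, A) = -1 + V/5 (E(V, A) = (V - 1*5)/5 = (V - 5)/5 = (-5 + V)/5 = -1 + V/5)
D = 12 (D = 12 + (4*0)*2 = 12 + 0*2 = 12 + 0 = 12)
u(c) = 5 + c² + c*(-12 - c) (u(c) = (c² + c*(-12 - c)) + 5 = 5 + c² + c*(-12 - c))
E(7, 6) + u(5)*D = (-1 + (⅕)*7) + (5 - 12*5)*12 = (-1 + 7/5) + (5 - 60)*12 = ⅖ - 55*12 = ⅖ - 660 = -3298/5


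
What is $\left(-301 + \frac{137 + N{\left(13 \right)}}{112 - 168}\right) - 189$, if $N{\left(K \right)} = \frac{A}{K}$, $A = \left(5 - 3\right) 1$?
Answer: $- \frac{358503}{728} \approx -492.45$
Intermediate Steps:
$A = 2$ ($A = 2 \cdot 1 = 2$)
$N{\left(K \right)} = \frac{2}{K}$
$\left(-301 + \frac{137 + N{\left(13 \right)}}{112 - 168}\right) - 189 = \left(-301 + \frac{137 + \frac{2}{13}}{112 - 168}\right) - 189 = \left(-301 + \frac{137 + 2 \cdot \frac{1}{13}}{-56}\right) - 189 = \left(-301 + \left(137 + \frac{2}{13}\right) \left(- \frac{1}{56}\right)\right) - 189 = \left(-301 + \frac{1783}{13} \left(- \frac{1}{56}\right)\right) - 189 = \left(-301 - \frac{1783}{728}\right) - 189 = - \frac{220911}{728} - 189 = - \frac{358503}{728}$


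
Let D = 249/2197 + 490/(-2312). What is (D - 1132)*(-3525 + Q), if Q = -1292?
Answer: 13849968675765/2539732 ≈ 5.4533e+6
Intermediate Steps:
D = -250421/2539732 (D = 249*(1/2197) + 490*(-1/2312) = 249/2197 - 245/1156 = -250421/2539732 ≈ -0.098601)
(D - 1132)*(-3525 + Q) = (-250421/2539732 - 1132)*(-3525 - 1292) = -2875227045/2539732*(-4817) = 13849968675765/2539732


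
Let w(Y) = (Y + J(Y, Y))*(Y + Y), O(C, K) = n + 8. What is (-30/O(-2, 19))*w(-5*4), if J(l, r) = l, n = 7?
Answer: -3200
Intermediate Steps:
O(C, K) = 15 (O(C, K) = 7 + 8 = 15)
w(Y) = 4*Y² (w(Y) = (Y + Y)*(Y + Y) = (2*Y)*(2*Y) = 4*Y²)
(-30/O(-2, 19))*w(-5*4) = (-30/15)*(4*(-5*4)²) = (-30*1/15)*(4*(-20)²) = -8*400 = -2*1600 = -3200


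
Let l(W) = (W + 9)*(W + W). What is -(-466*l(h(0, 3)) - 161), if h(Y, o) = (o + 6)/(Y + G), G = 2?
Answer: 56780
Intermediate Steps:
h(Y, o) = (6 + o)/(2 + Y) (h(Y, o) = (o + 6)/(Y + 2) = (6 + o)/(2 + Y))
l(W) = 2*W*(9 + W) (l(W) = (9 + W)*(2*W) = 2*W*(9 + W))
-(-466*l(h(0, 3)) - 161) = -(-932*(6 + 3)/(2 + 0)*(9 + (6 + 3)/(2 + 0)) - 161) = -(-932*9/2*(9 + 9/2) - 161) = -(-932*(½)*9*(9 + (½)*9) - 161) = -(-932*9*(9 + 9/2)/2 - 161) = -(-932*9*27/(2*2) - 161) = -(-466*243/2 - 161) = -(-56619 - 161) = -1*(-56780) = 56780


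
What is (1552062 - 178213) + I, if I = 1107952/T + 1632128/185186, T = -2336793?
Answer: 297262438830357617/216370674249 ≈ 1.3739e+6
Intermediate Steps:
I = 1804384043216/216370674249 (I = 1107952/(-2336793) + 1632128/185186 = 1107952*(-1/2336793) + 1632128*(1/185186) = -1107952/2336793 + 816064/92593 = 1804384043216/216370674249 ≈ 8.3393)
(1552062 - 178213) + I = (1552062 - 178213) + 1804384043216/216370674249 = 1373849 + 1804384043216/216370674249 = 297262438830357617/216370674249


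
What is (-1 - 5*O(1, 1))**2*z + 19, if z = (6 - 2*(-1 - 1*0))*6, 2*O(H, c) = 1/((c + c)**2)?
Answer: 583/4 ≈ 145.75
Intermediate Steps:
O(H, c) = 1/(8*c**2) (O(H, c) = 1/(2*((c + c)**2)) = 1/(2*((2*c)**2)) = 1/(2*((4*c**2))) = (1/(4*c**2))/2 = 1/(8*c**2))
z = 48 (z = (6 - 2*(-1 + 0))*6 = (6 - 2*(-1))*6 = (6 + 2)*6 = 8*6 = 48)
(-1 - 5*O(1, 1))**2*z + 19 = (-1 - 5/(8*1**2))**2*48 + 19 = (-1 - 5/8)**2*48 + 19 = (-13/8)**2*48 + 19 = (169/64)*48 + 19 = 507/4 + 19 = 583/4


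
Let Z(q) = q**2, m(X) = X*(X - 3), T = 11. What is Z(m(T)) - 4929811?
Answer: -4922067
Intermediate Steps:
m(X) = X*(-3 + X)
Z(m(T)) - 4929811 = (11*(-3 + 11))**2 - 4929811 = (11*8)**2 - 4929811 = 88**2 - 4929811 = 7744 - 4929811 = -4922067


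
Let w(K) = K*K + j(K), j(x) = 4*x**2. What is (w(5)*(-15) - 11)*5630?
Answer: -10618180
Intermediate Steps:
w(K) = 5*K**2 (w(K) = K*K + 4*K**2 = K**2 + 4*K**2 = 5*K**2)
(w(5)*(-15) - 11)*5630 = ((5*5**2)*(-15) - 11)*5630 = ((5*25)*(-15) - 11)*5630 = (125*(-15) - 11)*5630 = (-1875 - 11)*5630 = -1886*5630 = -10618180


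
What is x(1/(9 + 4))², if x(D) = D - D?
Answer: 0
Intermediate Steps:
x(D) = 0
x(1/(9 + 4))² = 0² = 0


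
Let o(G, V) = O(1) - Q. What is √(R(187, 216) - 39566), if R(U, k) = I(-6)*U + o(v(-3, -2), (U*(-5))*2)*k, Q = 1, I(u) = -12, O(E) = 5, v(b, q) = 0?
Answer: I*√40946 ≈ 202.35*I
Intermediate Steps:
o(G, V) = 4 (o(G, V) = 5 - 1*1 = 5 - 1 = 4)
R(U, k) = -12*U + 4*k
√(R(187, 216) - 39566) = √((-12*187 + 4*216) - 39566) = √((-2244 + 864) - 39566) = √(-1380 - 39566) = √(-40946) = I*√40946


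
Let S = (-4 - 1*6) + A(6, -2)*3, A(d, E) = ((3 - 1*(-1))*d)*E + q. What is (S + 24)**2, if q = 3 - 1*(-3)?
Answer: 12544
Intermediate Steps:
q = 6 (q = 3 + 3 = 6)
A(d, E) = 6 + 4*E*d (A(d, E) = ((3 - 1*(-1))*d)*E + 6 = ((3 + 1)*d)*E + 6 = (4*d)*E + 6 = 4*E*d + 6 = 6 + 4*E*d)
S = -136 (S = (-4 - 1*6) + (6 + 4*(-2)*6)*3 = (-4 - 6) + (6 - 48)*3 = -10 - 42*3 = -10 - 126 = -136)
(S + 24)**2 = (-136 + 24)**2 = (-112)**2 = 12544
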